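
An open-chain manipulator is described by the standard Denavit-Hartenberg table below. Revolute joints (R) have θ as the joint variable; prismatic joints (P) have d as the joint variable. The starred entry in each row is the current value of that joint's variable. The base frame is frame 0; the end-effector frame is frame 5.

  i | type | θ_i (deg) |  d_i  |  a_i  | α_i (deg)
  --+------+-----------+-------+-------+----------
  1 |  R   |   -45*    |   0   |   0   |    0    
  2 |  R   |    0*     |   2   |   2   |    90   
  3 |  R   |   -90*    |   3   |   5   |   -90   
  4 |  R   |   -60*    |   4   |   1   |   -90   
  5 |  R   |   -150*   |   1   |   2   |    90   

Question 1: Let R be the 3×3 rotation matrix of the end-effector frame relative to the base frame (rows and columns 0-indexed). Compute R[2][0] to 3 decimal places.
0.433

End-effector x-axis (col 0 of R) = (0.8839,0.1768,0.4330)
R[2][0] = 0.4330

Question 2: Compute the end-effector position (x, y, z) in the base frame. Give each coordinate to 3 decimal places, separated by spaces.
3.630 -6.269 -3.500

after link 1: o_1 = (0.0000, 0.0000, 0.0000)
after link 2: o_2 = (1.4142, -1.4142, 2.0000)
after link 3: o_3 = (-0.7071, -3.5355, -3.0000)
after link 4: o_4 = (1.5089, -6.9763, -3.5000)
after link 5: o_5 = (3.6303, -6.2692, -3.5000)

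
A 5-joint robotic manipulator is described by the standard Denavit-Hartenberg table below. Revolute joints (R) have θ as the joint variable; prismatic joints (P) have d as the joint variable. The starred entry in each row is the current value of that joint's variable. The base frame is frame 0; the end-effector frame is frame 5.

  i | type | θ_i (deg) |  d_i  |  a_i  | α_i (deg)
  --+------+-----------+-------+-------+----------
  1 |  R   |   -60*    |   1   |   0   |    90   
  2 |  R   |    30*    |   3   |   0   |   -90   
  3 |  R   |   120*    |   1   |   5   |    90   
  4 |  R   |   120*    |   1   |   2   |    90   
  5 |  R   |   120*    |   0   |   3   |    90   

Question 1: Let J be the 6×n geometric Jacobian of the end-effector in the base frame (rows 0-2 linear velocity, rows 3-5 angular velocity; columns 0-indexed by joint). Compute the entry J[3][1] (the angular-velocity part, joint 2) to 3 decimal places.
-0.866

axis z_1 = (-0.8660,-0.5000,0.0000); lever o_n−o_1 = (2.4851,1.5211,1.6115)
cross product → J_v[:, 1] = (-0.8058,1.3956,-0.0748)
J_ω[:, 1] = z_1
entry J[3][1] = -0.8660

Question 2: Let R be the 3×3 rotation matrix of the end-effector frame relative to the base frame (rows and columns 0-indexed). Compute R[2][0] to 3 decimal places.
End-effector x-axis (col 0 of R) = (0.9414,-0.3315,-0.0625)
R[2][0] = -0.0625

-0.062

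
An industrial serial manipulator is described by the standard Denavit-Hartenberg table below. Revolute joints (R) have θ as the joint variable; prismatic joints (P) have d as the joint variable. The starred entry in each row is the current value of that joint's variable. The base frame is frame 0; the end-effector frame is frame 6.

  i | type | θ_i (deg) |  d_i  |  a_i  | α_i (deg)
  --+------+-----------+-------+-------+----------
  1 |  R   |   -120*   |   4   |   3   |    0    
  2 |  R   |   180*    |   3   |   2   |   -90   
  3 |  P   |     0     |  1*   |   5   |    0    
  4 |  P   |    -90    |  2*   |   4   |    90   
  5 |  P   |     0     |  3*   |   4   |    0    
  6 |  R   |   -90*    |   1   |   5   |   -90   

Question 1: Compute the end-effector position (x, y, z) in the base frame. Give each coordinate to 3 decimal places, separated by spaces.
after link 1: o_1 = (-1.5000, -2.5981, 4.0000)
after link 2: o_2 = (-0.5000, -0.8660, 7.0000)
after link 3: o_3 = (1.1340, 3.9641, 7.0000)
after link 4: o_4 = (-0.5981, 4.9641, 11.0000)
after link 5: o_5 = (-2.0981, 2.3660, 15.0000)
after link 6: o_6 = (1.7321, -1.0000, 15.0000)

1.732 -1.000 15.000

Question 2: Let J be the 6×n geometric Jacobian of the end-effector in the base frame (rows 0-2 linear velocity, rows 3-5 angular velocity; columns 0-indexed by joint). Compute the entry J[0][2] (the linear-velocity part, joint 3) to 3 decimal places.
prismatic axis z_2 = (-0.8660,0.5000,0.0000)
J_v[:, 2] = z_2; J_ω[:, 2] = (0,0,0)
entry J[0][2] = -0.8660

-0.866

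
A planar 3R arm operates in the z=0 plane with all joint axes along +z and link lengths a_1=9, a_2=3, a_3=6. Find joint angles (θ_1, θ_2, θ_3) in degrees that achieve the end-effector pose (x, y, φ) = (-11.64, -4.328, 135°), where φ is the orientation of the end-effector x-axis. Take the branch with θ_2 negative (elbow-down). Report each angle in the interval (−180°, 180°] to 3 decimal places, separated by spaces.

wrist centre = target − a_3·(cos φ, sin φ) = (-7.3974, -8.5706)
cos θ_2 = (128.1768−9²−3²)/(2·9·3) = 0.7070; θ_2 = -45.0104° (elbow-down)
β = atan2(-8.5706,-7.3974) = -130.7976°; ψ = atan2(-2.1217,11.1209) = -10.8014°
θ_1 = β − ψ = -119.9963°
θ_3 = φ − θ_1 − θ_2 = -59.9933° (wrapped to (-180°,180°])

-119.996 -45.010 -59.993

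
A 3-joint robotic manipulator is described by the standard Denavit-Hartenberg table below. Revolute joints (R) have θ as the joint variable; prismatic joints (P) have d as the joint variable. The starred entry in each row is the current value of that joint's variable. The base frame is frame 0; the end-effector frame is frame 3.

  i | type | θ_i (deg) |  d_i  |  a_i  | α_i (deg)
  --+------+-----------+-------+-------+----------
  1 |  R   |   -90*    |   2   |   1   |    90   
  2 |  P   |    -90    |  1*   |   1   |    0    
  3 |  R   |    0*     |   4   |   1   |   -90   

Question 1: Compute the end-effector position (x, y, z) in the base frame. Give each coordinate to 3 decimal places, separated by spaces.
after link 1: o_1 = (0.0000, -1.0000, 2.0000)
after link 2: o_2 = (-1.0000, -1.0000, 1.0000)
after link 3: o_3 = (-5.0000, -1.0000, 0.0000)

-5.000 -1.000 0.000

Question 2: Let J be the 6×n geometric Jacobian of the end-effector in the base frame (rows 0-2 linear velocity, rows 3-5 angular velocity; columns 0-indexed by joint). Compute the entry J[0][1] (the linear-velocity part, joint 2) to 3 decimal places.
prismatic axis z_1 = (-1.0000,-0.0000,0.0000)
J_v[:, 1] = z_1; J_ω[:, 1] = (0,0,0)
entry J[0][1] = -1.0000

-1.000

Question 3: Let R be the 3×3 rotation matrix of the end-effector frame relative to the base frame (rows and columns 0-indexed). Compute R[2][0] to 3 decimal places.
End-effector x-axis (col 0 of R) = (-0.0000,-0.0000,-1.0000)
R[2][0] = -1.0000

-1.000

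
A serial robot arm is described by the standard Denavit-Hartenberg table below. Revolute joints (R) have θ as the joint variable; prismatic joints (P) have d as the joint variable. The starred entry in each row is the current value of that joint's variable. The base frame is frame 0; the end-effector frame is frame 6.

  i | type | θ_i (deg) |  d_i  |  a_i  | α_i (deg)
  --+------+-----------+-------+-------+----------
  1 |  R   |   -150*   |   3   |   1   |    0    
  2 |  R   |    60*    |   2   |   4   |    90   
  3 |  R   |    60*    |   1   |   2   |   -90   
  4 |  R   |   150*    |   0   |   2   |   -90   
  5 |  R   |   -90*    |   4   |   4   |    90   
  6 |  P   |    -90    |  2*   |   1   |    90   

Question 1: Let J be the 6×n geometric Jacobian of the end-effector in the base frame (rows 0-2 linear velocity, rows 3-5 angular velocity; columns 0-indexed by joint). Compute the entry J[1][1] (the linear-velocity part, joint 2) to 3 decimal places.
-3.598

axis z_1 = (0.0000,0.0000,1.0000); lever o_n−o_1 = (-3.5981,-0.7859,4.4330)
cross product → J_v[:, 1] = (0.7859,-3.5981,0.0000)
J_ω[:, 1] = z_1
entry J[1][1] = -3.5981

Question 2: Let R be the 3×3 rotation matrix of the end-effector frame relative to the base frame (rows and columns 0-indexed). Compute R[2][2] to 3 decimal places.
End-effector z-axis (col 2 of R) = (-0.0000,-0.8660,-0.5000)
R[2][2] = -0.5000

-0.500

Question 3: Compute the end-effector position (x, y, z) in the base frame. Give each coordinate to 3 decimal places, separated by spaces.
-4.464 -1.286 7.433

after link 1: o_1 = (-0.8660, -0.5000, 3.0000)
after link 2: o_2 = (-0.8660, -4.5000, 5.0000)
after link 3: o_3 = (-1.8660, -5.5000, 6.7321)
after link 4: o_4 = (-0.8660, -4.6340, 5.2321)
after link 5: o_5 = (-4.3301, -0.1699, 5.5000)
after link 6: o_6 = (-4.4641, -1.2859, 7.4330)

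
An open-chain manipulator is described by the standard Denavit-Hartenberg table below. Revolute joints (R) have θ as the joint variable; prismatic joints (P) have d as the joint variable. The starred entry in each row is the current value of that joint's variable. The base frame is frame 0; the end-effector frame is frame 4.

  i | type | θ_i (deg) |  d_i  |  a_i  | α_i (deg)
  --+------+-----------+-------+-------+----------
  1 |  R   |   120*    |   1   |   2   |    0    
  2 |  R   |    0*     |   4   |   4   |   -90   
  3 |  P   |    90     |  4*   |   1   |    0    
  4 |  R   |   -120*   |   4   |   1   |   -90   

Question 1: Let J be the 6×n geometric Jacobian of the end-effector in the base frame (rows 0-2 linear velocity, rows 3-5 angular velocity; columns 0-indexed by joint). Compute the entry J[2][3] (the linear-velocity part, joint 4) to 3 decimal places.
-0.866

axis z_3 = (-0.8660,-0.5000,0.0000); lever o_n−o_3 = (-3.8971,-1.2500,0.5000)
cross product → J_v[:, 3] = (-0.2500,0.4330,-0.8660)
J_ω[:, 3] = z_3
entry J[2][3] = -0.8660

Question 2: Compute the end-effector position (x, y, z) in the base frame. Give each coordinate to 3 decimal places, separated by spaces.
-10.361 1.946 4.500

after link 1: o_1 = (-1.0000, 1.7321, 1.0000)
after link 2: o_2 = (-3.0000, 5.1962, 5.0000)
after link 3: o_3 = (-6.4641, 3.1962, 4.0000)
after link 4: o_4 = (-10.3612, 1.9462, 4.5000)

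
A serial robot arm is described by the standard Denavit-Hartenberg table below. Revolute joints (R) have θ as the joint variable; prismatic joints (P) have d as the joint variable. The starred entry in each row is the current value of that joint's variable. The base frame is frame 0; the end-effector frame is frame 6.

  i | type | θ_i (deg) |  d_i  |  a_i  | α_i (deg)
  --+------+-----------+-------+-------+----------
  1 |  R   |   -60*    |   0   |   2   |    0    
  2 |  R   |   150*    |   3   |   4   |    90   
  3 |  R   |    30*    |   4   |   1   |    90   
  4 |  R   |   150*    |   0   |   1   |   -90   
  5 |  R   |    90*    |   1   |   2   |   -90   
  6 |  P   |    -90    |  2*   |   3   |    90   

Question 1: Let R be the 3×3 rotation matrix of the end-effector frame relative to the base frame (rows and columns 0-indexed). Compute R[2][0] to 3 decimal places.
-0.250

End-effector x-axis (col 0 of R) = (-0.8660,-0.4330,-0.2500)
R[2][0] = -0.2500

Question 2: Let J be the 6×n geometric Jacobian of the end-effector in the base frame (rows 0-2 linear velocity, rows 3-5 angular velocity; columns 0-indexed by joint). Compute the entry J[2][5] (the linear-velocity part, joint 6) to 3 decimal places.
prismatic axis z_5 = (-0.5000,0.7500,0.4330)
J_v[:, 5] = z_5; J_ω[:, 5] = (0,0,0)
entry J[2][5] = 0.4330

0.433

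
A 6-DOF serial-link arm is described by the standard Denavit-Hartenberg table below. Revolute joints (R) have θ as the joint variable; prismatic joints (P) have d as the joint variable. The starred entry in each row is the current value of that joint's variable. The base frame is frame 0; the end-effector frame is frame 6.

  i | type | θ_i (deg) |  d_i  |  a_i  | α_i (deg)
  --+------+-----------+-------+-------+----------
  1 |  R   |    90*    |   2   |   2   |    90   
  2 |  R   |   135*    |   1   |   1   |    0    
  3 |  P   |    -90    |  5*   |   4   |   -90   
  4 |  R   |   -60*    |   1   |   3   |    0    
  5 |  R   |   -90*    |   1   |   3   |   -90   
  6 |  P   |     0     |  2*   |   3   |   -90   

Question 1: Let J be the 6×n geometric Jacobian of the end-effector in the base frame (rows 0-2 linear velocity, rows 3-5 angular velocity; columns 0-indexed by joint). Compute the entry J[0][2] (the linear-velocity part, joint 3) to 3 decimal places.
prismatic axis z_2 = (1.0000,-0.0000,0.0000)
J_v[:, 2] = z_2; J_ω[:, 2] = (0,0,0)
entry J[0][2] = 1.0000

1.000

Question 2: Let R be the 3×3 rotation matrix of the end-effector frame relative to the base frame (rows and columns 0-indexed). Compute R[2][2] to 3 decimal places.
End-effector z-axis (col 2 of R) = (0.0000,0.7071,-0.7071)
R[2][2] = -0.7071

-0.707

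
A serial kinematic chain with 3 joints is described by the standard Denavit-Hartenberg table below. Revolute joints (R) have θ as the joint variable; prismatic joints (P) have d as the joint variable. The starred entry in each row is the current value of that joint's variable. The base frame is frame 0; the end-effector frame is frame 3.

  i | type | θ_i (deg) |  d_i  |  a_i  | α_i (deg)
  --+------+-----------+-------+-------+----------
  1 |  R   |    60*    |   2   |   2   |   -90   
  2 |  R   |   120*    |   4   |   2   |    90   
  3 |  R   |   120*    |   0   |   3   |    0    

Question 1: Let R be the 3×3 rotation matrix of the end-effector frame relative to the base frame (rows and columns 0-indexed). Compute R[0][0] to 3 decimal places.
-0.625

End-effector x-axis (col 0 of R) = (-0.6250,0.6495,0.4330)
R[0][0] = -0.6250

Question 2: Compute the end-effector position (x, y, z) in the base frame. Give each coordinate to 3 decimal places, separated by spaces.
after link 1: o_1 = (1.0000, 1.7321, 2.0000)
after link 2: o_2 = (-2.9641, 2.8660, 0.2679)
after link 3: o_3 = (-4.8391, 4.8146, 1.5670)

-4.839 4.815 1.567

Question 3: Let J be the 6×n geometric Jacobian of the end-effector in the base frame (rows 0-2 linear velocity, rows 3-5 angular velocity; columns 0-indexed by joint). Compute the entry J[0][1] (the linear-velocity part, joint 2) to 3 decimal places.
axis z_1 = (-0.8660,0.5000,0.0000); lever o_n−o_1 = (-5.8391,3.0825,-0.4330)
cross product → J_v[:, 1] = (-0.2165,-0.3750,0.2500)
J_ω[:, 1] = z_1
entry J[0][1] = -0.2165

-0.217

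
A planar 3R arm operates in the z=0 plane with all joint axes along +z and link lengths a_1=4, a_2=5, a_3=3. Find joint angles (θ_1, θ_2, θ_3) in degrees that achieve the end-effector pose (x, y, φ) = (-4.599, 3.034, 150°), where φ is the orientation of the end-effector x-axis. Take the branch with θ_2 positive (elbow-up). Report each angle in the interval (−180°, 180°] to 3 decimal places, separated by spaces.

wrist centre = target − a_3·(cos φ, sin φ) = (-2.0009, 1.5340)
cos θ_2 = (6.3569−4²−5²)/(2·4·5) = -0.8661; θ_2 = 150.0061° (elbow-up)
β = atan2(1.5340,-2.0009) = 142.5246°; ψ = atan2(2.4995,-0.3304) = 97.5298°
θ_1 = β − ψ = 44.9948°
θ_3 = φ − θ_1 − θ_2 = -45.0009° (wrapped to (-180°,180°])

44.995 150.006 -45.001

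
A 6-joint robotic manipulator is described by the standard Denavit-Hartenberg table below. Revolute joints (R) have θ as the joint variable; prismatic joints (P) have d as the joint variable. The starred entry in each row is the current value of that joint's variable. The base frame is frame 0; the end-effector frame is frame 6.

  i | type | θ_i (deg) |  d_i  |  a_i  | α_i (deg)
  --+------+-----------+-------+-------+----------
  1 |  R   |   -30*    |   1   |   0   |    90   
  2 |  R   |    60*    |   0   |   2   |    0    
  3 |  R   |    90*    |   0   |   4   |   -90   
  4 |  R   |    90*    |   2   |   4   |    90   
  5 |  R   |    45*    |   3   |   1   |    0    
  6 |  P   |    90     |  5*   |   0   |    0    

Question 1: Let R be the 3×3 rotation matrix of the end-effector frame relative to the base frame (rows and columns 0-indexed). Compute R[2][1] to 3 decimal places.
0.612

End-effector y-axis (col 1 of R) = (-0.0474,-0.7891,0.6124)
R[2][1] = 0.6124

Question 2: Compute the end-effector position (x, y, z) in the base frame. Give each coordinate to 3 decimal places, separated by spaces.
after link 1: o_1 = (0.0000, 0.0000, 1.0000)
after link 2: o_2 = (0.8660, -0.5000, 2.7321)
after link 3: o_3 = (-2.1340, 1.2321, 4.7321)
after link 4: o_4 = (-1.0000, 5.1962, 3.0000)
after link 5: o_5 = (-3.2026, 7.2843, 3.8876)
after link 6: o_6 = (-6.9526, 9.4494, 6.3876)

-6.953 9.449 6.388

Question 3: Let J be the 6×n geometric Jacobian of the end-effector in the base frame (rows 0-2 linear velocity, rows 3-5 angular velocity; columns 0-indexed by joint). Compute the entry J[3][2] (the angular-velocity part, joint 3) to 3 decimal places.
-0.500

axis z_2 = (-0.5000,-0.8660,0.0000); lever o_n−o_2 = (-7.8187,9.9494,3.6556)
cross product → J_v[:, 2] = (-3.1658,1.8278,-11.7459)
J_ω[:, 2] = z_2
entry J[3][2] = -0.5000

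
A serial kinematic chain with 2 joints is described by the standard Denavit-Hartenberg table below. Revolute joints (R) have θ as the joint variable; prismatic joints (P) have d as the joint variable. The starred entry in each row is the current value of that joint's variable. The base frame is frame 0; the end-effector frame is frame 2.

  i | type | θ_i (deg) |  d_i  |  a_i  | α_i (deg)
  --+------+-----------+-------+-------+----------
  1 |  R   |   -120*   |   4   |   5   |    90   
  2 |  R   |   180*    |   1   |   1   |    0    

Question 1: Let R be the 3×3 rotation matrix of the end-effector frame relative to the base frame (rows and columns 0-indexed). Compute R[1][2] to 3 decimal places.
0.500

End-effector z-axis (col 2 of R) = (-0.8660,0.5000,0.0000)
R[1][2] = 0.5000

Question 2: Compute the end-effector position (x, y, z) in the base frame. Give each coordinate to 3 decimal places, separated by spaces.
after link 1: o_1 = (-2.5000, -4.3301, 4.0000)
after link 2: o_2 = (-2.8660, -2.9641, 4.0000)

-2.866 -2.964 4.000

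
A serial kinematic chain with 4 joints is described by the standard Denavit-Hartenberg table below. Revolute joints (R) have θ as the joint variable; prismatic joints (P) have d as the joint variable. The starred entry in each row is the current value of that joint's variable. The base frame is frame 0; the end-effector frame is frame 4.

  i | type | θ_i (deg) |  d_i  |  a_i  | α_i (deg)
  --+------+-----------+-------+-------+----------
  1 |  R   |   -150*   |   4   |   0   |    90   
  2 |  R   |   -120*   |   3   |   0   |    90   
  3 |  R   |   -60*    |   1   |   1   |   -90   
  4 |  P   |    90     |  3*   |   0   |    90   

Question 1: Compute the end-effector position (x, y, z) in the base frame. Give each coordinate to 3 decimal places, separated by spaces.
0.275 4.355 1.817

after link 1: o_1 = (0.0000, 0.0000, 4.0000)
after link 2: o_2 = (-1.5000, 2.5981, 4.0000)
after link 3: o_3 = (-0.1005, 2.4061, 4.0670)
after link 4: o_4 = (0.2745, 4.3546, 1.8170)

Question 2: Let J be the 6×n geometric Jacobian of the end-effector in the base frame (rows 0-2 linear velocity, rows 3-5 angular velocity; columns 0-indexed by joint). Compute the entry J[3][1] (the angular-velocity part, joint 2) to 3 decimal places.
axis z_1 = (-0.5000,0.8660,0.0000); lever o_n−o_1 = (0.2745,4.3546,-2.1830)
cross product → J_v[:, 1] = (-1.8905,-1.0915,-2.4151)
J_ω[:, 1] = z_1
entry J[3][1] = -0.5000

-0.500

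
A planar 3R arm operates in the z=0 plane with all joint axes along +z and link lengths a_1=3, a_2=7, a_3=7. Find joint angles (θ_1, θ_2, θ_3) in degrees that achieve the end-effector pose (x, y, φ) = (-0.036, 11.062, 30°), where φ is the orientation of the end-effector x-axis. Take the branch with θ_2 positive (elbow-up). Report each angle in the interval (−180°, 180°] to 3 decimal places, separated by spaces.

wrist centre = target − a_3·(cos φ, sin φ) = (-6.0982, 7.5620)
cos θ_2 = (94.3716−3²−7²)/(2·3·7) = 0.8660; θ_2 = 30.0040° (elbow-up)
β = atan2(7.5620,-6.0982) = 128.8835°; ψ = atan2(3.5004,9.0619) = 21.1204°
θ_1 = β − ψ = 107.7631°
θ_3 = φ − θ_1 − θ_2 = -107.7671° (wrapped to (-180°,180°])

107.763 30.004 -107.767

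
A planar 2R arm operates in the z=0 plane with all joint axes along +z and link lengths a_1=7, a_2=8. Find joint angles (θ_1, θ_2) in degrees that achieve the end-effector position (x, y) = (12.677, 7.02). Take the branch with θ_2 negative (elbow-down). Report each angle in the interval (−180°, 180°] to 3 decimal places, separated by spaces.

cos θ_2 = (209.9867−7²−8²)/(2·7·8) = 0.8660; θ_2 = -30.0083° (elbow-down)
β = atan2(7.0200,12.6770) = 28.9759°; ψ = atan2(-4.0010,13.9276) = -16.0278°
θ_1 = β − ψ = 45.0037°

45.004 -30.008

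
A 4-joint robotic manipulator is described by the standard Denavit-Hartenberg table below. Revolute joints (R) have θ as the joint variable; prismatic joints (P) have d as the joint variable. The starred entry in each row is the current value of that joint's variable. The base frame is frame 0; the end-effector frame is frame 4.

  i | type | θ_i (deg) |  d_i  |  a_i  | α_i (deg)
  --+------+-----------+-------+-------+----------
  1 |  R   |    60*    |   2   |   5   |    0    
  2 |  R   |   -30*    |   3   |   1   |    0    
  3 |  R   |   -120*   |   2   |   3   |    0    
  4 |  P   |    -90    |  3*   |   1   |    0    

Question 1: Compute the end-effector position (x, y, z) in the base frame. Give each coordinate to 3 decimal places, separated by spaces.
after link 1: o_1 = (2.5000, 4.3301, 2.0000)
after link 2: o_2 = (3.3660, 4.8301, 5.0000)
after link 3: o_3 = (3.3660, 1.8301, 7.0000)
after link 4: o_4 = (2.3660, 1.8301, 10.0000)

2.366 1.830 10.000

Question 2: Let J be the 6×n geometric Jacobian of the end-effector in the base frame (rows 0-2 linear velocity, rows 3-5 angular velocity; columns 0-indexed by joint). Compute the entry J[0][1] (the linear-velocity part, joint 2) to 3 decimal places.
axis z_1 = (0.0000,0.0000,1.0000); lever o_n−o_1 = (-0.1340,-2.5000,8.0000)
cross product → J_v[:, 1] = (2.5000,-0.1340,0.0000)
J_ω[:, 1] = z_1
entry J[0][1] = 2.5000

2.500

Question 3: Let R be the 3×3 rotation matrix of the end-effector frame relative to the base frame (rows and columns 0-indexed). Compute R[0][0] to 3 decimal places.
End-effector x-axis (col 0 of R) = (-1.0000,-0.0000,0.0000)
R[0][0] = -1.0000

-1.000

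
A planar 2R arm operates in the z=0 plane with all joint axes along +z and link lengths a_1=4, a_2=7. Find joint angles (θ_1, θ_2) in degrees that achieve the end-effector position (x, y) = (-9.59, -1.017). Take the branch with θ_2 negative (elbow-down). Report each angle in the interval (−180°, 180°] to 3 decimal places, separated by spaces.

-135.000 -59.997

cos θ_2 = (93.0024−4²−7²)/(2·4·7) = 0.5000; θ_2 = -59.9972° (elbow-down)
β = atan2(-1.0170,-9.5900) = -173.9465°; ψ = atan2(-6.0620,7.5003) = -38.9464°
θ_1 = β − ψ = -135.0002°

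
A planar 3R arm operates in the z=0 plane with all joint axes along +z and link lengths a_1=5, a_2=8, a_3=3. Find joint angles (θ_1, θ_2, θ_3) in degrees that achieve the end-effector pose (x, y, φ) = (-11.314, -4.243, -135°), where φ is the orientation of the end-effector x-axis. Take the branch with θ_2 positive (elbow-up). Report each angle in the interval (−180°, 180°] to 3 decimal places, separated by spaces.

wrist centre = target − a_3·(cos φ, sin φ) = (-9.1927, -2.1217)
cos θ_2 = (89.0069−5²−8²)/(2·5·8) = 0.0001; θ_2 = 89.9951° (elbow-up)
β = atan2(-2.1217,-9.1927) = -167.0037°; ψ = atan2(8.0000,5.0007) = 57.9911°
θ_1 = β − ψ = -224.9947°
θ_3 = φ − θ_1 − θ_2 = -0.0003° (wrapped to (-180°,180°])

135.005 89.995 -0.000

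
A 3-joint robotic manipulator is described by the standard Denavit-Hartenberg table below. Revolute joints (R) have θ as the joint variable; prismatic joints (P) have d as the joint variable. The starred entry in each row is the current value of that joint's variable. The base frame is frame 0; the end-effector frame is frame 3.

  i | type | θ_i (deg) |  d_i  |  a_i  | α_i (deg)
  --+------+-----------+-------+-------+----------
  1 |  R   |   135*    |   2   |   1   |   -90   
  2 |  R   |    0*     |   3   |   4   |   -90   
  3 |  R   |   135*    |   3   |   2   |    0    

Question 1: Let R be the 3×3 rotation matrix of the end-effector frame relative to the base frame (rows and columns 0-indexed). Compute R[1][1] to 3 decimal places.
-1.000

End-effector y-axis (col 1 of R) = (0.0000,-1.0000,0.0000)
R[1][1] = -1.0000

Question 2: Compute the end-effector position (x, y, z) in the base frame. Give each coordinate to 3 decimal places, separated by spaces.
-3.657 1.414 -1.000

after link 1: o_1 = (-0.7071, 0.7071, 2.0000)
after link 2: o_2 = (-5.6569, 1.4142, 2.0000)
after link 3: o_3 = (-3.6569, 1.4142, -1.0000)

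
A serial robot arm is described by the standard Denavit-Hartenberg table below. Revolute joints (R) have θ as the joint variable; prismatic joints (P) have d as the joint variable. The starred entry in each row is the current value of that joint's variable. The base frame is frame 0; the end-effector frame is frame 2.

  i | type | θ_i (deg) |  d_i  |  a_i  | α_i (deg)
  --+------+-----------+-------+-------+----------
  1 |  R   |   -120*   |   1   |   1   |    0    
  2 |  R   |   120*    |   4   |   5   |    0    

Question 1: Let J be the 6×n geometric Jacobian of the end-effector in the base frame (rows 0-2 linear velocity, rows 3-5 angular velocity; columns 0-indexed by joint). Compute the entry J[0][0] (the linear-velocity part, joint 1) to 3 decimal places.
axis z_0 = ẑ; lever o_n−o_0 = (4.5000,-0.8660,5.0000)
cross product → J_v[:, 0] = (0.8660,4.5000,-0.0000)
J_ω[:, 0] = z_0
entry J[0][0] = 0.8660

0.866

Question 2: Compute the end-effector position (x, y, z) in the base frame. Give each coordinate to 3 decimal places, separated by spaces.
4.500 -0.866 5.000

after link 1: o_1 = (-0.5000, -0.8660, 1.0000)
after link 2: o_2 = (4.5000, -0.8660, 5.0000)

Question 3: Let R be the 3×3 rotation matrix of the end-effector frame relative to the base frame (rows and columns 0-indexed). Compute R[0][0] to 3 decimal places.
End-effector x-axis (col 0 of R) = (1.0000,0.0000,0.0000)
R[0][0] = 1.0000

1.000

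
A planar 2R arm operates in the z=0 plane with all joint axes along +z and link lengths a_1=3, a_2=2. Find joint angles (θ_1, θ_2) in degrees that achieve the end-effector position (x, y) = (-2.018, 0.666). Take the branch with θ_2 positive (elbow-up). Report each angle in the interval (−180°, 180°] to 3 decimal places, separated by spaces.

cos θ_2 = (4.5159−3²−2²)/(2·3·2) = -0.7070; θ_2 = 134.9922° (elbow-up)
β = atan2(0.6660,-2.0180) = 161.7356°; ψ = atan2(1.4144,1.5860) = 41.7272°
θ_1 = β − ψ = 120.0084°

120.008 134.992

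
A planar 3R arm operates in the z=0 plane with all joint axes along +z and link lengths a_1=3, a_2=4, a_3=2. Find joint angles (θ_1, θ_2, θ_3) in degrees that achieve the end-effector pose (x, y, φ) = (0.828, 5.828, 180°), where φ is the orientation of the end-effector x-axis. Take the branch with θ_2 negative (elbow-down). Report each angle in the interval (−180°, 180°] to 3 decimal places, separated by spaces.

90.016 -45.025 135.009

wrist centre = target − a_3·(cos φ, sin φ) = (2.8280, 5.8280)
cos θ_2 = (41.9632−3²−4²)/(2·3·4) = 0.7068; θ_2 = -45.0250° (elbow-down)
β = atan2(5.8280,2.8280) = 64.1153°; ψ = atan2(-2.8297,5.8272) = -25.9010°
θ_1 = β − ψ = 90.0163°
θ_3 = φ − θ_1 − θ_2 = 135.0086° (wrapped to (-180°,180°])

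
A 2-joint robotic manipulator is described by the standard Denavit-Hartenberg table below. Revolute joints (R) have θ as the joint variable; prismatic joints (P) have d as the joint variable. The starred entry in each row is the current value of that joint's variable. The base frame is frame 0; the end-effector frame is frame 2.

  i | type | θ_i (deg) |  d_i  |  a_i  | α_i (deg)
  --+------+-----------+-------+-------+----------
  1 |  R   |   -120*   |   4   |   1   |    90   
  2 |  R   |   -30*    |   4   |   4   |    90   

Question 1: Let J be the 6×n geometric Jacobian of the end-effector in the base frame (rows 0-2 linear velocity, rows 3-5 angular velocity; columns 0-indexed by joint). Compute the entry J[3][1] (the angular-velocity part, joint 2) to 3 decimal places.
axis z_1 = (-0.8660,0.5000,0.0000); lever o_n−o_1 = (-5.1962,-1.0000,-2.0000)
cross product → J_v[:, 1] = (-1.0000,-1.7321,3.4641)
J_ω[:, 1] = z_1
entry J[3][1] = -0.8660

-0.866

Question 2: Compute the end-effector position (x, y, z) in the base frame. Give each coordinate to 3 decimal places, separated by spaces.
after link 1: o_1 = (-0.5000, -0.8660, 4.0000)
after link 2: o_2 = (-5.6962, -1.8660, 2.0000)

-5.696 -1.866 2.000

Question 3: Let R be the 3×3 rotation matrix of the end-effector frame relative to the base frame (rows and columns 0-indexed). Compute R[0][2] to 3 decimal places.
0.250

End-effector z-axis (col 2 of R) = (0.2500,0.4330,-0.8660)
R[0][2] = 0.2500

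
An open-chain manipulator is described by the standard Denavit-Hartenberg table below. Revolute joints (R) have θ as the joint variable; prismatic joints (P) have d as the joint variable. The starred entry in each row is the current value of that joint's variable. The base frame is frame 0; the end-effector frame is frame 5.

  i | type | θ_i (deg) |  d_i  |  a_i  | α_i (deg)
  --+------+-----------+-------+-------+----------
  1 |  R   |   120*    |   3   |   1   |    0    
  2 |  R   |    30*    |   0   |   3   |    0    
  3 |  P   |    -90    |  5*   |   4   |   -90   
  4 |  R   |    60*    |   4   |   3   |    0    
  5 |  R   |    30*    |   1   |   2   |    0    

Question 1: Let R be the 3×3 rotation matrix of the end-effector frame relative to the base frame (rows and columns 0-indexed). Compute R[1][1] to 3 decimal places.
-0.866

End-effector y-axis (col 1 of R) = (-0.5000,-0.8660,-0.0000)
R[1][1] = -0.8660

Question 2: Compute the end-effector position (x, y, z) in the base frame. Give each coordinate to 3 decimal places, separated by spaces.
after link 1: o_1 = (-0.5000, 0.8660, 3.0000)
after link 2: o_2 = (-3.0981, 2.3660, 3.0000)
after link 3: o_3 = (-1.0981, 5.8301, 8.0000)
after link 4: o_4 = (-3.8122, 9.1292, 5.4019)
after link 5: o_5 = (-4.6782, 9.6292, 3.4019)

-4.678 9.629 3.402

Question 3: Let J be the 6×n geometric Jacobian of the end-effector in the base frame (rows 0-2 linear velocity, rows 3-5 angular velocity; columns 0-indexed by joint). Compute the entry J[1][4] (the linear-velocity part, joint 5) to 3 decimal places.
-1.732

axis z_4 = (-0.8660,0.5000,0.0000); lever o_n−o_4 = (-0.8660,0.5000,-2.0000)
cross product → J_v[:, 4] = (-1.0000,-1.7321,0.0000)
J_ω[:, 4] = z_4
entry J[1][4] = -1.7321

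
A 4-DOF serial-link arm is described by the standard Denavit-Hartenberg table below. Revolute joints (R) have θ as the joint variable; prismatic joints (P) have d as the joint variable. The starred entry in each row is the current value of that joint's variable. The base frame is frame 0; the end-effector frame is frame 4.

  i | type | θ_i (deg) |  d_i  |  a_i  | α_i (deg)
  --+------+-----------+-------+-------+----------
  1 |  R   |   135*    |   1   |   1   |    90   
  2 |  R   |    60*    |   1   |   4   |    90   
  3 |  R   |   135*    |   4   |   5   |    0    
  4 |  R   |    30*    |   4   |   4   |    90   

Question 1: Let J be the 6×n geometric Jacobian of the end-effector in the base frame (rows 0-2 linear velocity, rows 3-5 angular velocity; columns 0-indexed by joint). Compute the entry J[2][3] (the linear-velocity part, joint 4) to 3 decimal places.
axis z_3 = (-0.6124,0.6124,-0.5000); lever o_n−o_3 = (-0.3514,1.8155,-5.3461)
cross product → J_v[:, 3] = (-2.3660,-3.0981,-0.8966)
J_ω[:, 3] = z_3
entry J[2][3] = -0.8966

-0.897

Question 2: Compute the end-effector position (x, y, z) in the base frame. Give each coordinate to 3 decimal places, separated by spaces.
-0.465 8.343 -5.944

after link 1: o_1 = (-0.7071, 0.7071, 1.0000)
after link 2: o_2 = (-1.4142, 2.8284, 4.4641)
after link 3: o_3 = (-0.1137, 6.5279, -0.5978)
after link 4: o_4 = (-0.4651, 8.3434, -5.9438)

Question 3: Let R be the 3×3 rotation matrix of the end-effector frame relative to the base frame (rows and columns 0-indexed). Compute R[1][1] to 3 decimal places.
0.612

End-effector y-axis (col 1 of R) = (-0.6124,0.6124,-0.5000)
R[1][1] = 0.6124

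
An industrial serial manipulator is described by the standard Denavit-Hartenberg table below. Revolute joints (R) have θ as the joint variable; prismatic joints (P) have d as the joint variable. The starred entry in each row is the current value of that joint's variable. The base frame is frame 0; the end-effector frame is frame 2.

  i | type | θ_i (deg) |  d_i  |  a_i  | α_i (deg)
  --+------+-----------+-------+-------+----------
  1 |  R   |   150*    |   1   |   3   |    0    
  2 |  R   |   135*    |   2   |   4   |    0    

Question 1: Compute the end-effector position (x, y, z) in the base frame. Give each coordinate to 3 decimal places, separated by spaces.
after link 1: o_1 = (-2.5981, 1.5000, 1.0000)
after link 2: o_2 = (-1.5628, -2.3637, 3.0000)

-1.563 -2.364 3.000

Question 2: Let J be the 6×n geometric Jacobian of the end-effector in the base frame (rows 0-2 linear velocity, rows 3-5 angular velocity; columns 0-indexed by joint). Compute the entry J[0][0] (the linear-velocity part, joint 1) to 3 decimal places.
axis z_0 = ẑ; lever o_n−o_0 = (-1.5628,-2.3637,3.0000)
cross product → J_v[:, 0] = (2.3637,-1.5628,0.0000)
J_ω[:, 0] = z_0
entry J[0][0] = 2.3637

2.364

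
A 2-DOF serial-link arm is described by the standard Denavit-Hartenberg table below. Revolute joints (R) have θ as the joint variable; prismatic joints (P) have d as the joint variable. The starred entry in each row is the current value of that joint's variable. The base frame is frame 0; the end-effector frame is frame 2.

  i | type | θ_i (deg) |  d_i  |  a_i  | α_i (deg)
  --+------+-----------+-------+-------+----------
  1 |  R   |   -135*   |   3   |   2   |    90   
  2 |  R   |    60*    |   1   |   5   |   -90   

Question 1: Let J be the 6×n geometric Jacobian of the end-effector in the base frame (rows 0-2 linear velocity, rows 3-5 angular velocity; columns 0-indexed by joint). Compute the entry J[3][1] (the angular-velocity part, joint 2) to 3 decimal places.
-0.707

axis z_1 = (-0.7071,0.7071,0.0000); lever o_n−o_1 = (-2.4749,-1.0607,4.3301)
cross product → J_v[:, 1] = (3.0619,3.0619,2.5000)
J_ω[:, 1] = z_1
entry J[3][1] = -0.7071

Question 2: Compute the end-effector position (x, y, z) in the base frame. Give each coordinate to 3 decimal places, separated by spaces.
after link 1: o_1 = (-1.4142, -1.4142, 3.0000)
after link 2: o_2 = (-3.8891, -2.4749, 7.3301)

-3.889 -2.475 7.330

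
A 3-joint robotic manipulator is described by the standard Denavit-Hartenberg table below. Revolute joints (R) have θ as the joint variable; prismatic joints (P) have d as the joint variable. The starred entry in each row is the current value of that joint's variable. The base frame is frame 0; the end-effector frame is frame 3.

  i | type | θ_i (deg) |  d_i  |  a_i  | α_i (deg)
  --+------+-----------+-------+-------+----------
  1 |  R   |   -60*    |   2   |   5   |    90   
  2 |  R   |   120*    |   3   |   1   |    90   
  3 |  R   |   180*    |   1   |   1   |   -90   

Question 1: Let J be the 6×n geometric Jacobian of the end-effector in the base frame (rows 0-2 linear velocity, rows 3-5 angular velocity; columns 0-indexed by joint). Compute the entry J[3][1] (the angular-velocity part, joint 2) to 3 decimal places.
-0.866

axis z_1 = (-0.8660,-0.5000,0.0000); lever o_n−o_1 = (-2.1651,-2.2500,0.5000)
cross product → J_v[:, 1] = (-0.2500,0.4330,0.8660)
J_ω[:, 1] = z_1
entry J[3][1] = -0.8660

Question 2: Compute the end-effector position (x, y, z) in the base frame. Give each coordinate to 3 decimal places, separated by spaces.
after link 1: o_1 = (2.5000, -4.3301, 2.0000)
after link 2: o_2 = (-0.3481, -5.3971, 2.8660)
after link 3: o_3 = (0.3349, -6.5801, 2.5000)

0.335 -6.580 2.500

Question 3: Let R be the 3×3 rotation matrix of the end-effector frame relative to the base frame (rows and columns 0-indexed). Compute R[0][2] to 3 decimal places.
End-effector z-axis (col 2 of R) = (0.8660,0.5000,-0.0000)
R[0][2] = 0.8660

0.866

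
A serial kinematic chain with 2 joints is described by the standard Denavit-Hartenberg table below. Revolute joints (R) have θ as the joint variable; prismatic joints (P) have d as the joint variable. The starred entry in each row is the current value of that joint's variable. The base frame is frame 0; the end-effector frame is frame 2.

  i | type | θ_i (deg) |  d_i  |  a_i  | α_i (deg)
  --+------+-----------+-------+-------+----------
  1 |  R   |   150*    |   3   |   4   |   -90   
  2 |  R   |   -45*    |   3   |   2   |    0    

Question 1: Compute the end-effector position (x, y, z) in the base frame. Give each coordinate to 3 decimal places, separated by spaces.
after link 1: o_1 = (-3.4641, 2.0000, 3.0000)
after link 2: o_2 = (-6.1888, 0.1090, 4.4142)

-6.189 0.109 4.414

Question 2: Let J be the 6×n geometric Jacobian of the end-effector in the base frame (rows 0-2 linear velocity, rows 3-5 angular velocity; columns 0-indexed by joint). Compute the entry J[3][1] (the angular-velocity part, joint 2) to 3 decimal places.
axis z_1 = (-0.5000,-0.8660,0.0000); lever o_n−o_1 = (-2.7247,-1.8910,1.4142)
cross product → J_v[:, 1] = (-1.2247,0.7071,-1.4142)
J_ω[:, 1] = z_1
entry J[3][1] = -0.5000

-0.500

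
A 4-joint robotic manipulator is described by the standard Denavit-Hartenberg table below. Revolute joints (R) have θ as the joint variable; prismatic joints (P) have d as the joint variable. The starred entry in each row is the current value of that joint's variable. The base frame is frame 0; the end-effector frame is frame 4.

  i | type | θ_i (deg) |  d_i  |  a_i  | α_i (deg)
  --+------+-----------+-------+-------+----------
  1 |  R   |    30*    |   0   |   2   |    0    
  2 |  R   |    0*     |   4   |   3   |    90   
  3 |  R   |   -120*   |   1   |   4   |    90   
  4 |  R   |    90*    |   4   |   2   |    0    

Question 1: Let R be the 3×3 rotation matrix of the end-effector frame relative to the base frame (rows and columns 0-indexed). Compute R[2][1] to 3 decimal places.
0.866

End-effector y-axis (col 1 of R) = (0.4330,0.2500,0.8660)
R[2][1] = 0.8660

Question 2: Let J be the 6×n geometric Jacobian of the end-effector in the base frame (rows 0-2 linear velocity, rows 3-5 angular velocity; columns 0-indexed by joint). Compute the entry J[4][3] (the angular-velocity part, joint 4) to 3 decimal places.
axis z_3 = (-0.7500,-0.4330,0.5000); lever o_n−o_3 = (-2.0000,-3.4641,2.0000)
cross product → J_v[:, 3] = (0.8660,0.5000,1.7321)
J_ω[:, 3] = z_3
entry J[4][3] = -0.4330

-0.433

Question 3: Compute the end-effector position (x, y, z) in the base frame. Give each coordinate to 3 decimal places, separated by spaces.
1.098 -2.830 2.536

after link 1: o_1 = (1.7321, 1.0000, 0.0000)
after link 2: o_2 = (4.3301, 2.5000, 4.0000)
after link 3: o_3 = (3.0981, 0.6340, 0.5359)
after link 4: o_4 = (1.0981, -2.8301, 2.5359)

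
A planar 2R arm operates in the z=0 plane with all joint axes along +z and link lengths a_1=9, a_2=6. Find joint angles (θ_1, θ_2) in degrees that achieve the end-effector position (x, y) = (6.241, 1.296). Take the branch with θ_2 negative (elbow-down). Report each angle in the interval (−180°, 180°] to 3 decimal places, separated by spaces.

53.458 -135.002

cos θ_2 = (40.6297−9²−6²)/(2·9·6) = -0.7071; θ_2 = -135.0021° (elbow-down)
β = atan2(1.2960,6.2410) = 11.7313°; ψ = atan2(-4.2425,4.7572) = -41.7267°
θ_1 = β − ψ = 53.4579°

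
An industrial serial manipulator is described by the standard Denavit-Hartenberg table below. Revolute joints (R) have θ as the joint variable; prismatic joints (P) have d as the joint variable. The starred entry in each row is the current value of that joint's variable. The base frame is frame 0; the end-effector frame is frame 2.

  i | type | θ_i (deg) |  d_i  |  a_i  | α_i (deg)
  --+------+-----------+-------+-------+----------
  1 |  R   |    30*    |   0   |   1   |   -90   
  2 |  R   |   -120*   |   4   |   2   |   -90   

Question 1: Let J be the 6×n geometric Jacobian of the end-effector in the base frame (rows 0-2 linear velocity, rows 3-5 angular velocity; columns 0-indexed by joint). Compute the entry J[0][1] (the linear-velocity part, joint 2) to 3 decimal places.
axis z_1 = (-0.5000,0.8660,0.0000); lever o_n−o_1 = (-2.8660,2.9641,1.7321)
cross product → J_v[:, 1] = (1.5000,0.8660,1.0000)
J_ω[:, 1] = z_1
entry J[0][1] = 1.5000

1.500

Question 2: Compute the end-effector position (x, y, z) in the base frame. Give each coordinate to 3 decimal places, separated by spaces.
-2.000 3.464 1.732

after link 1: o_1 = (0.8660, 0.5000, 0.0000)
after link 2: o_2 = (-2.0000, 3.4641, 1.7321)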